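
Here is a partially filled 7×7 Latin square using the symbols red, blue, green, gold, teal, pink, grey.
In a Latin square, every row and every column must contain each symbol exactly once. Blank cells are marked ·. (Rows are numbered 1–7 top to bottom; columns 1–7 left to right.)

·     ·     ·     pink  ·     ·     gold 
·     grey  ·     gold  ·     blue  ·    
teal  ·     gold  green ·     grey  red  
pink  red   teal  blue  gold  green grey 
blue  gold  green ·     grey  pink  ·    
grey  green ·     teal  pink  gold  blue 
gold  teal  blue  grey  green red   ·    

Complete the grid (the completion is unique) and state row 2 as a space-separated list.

red grey pink gold teal blue green

Row 1, column 2: row 1 has {gold, pink} and column 2 has {red, green, gold, teal, grey}, leaving only blue.
Row 1, column 6: row 1 has {blue, gold, pink} and column 6 has {red, blue, green, gold, pink, grey}, leaving only teal.
Row 1, column 5: row 1 has {blue, gold, teal, pink} and column 5 has {green, gold, pink, grey}, leaving only red.
Row 2, column 5: row 2 has {blue, gold, grey} and column 5 has {red, green, gold, pink, grey}, leaving only teal.
Row 1, column 1: row 1 has {red, blue, gold, teal, pink} and column 1 has {blue, gold, teal, pink, grey}, leaving only green.
Row 2, column 1: row 2 has {blue, gold, teal, grey} and column 1 has {blue, green, gold, teal, pink, grey}, leaving only red.
Row 2, column 3: row 2 has {red, blue, gold, teal, grey} and column 3 has {blue, green, gold, teal}, leaving only pink.
Row 2, column 7: row 2 has {red, blue, gold, teal, pink, grey} and column 7 has {red, blue, gold, grey}, leaving only green.
So row 2 reads: red grey pink gold teal blue green.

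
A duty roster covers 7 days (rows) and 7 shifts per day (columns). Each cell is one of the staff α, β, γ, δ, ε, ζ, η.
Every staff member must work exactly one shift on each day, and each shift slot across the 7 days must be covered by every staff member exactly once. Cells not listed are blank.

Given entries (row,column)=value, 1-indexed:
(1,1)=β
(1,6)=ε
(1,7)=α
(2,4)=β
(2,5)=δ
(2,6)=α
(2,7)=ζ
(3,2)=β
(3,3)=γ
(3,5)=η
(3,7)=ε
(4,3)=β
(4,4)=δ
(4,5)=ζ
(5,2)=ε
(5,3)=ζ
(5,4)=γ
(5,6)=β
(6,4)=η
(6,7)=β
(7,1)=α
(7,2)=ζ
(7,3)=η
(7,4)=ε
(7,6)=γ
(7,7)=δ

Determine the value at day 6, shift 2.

δ

Day 1, shift 3: day 1 has {α, β, ε} and shift 3 has {β, γ, ζ, η}, leaving only δ.
Day 1, shift 4: day 1 has {α, β, δ, ε} and shift 4 has {β, γ, δ, ε, η}, leaving only ζ.
Day 1, shift 5: day 1 has {α, β, δ, ε, ζ} and shift 5 has {δ, ζ, η}, leaving only γ.
Day 1, shift 2: day 1 has {α, β, γ, δ, ε, ζ} and shift 2 has {β, ε, ζ}, leaving only η.
Day 2, shift 2: day 2 has {α, β, δ, ζ} and shift 2 has {β, ε, ζ, η}, leaving only γ.
Day 2, shift 3: day 2 has {α, β, γ, δ, ζ} and shift 3 has {β, γ, δ, ζ, η}, leaving only ε.
Day 2, shift 1: day 2 has {α, β, γ, δ, ε, ζ} and shift 1 has {α, β}, leaving only η.
Day 3, shift 4: day 3 has {β, γ, ε, η} and shift 4 has {β, γ, δ, ε, ζ, η}, leaving only α.
Day 4, shift 2: day 4 has {β, δ, ζ} and shift 2 has {β, γ, ε, ζ, η}, leaving only α.
Day 6 already has {β, η} and shift 2 already has {α, β, γ, ε, ζ, η}, so day 6, shift 2 must be δ.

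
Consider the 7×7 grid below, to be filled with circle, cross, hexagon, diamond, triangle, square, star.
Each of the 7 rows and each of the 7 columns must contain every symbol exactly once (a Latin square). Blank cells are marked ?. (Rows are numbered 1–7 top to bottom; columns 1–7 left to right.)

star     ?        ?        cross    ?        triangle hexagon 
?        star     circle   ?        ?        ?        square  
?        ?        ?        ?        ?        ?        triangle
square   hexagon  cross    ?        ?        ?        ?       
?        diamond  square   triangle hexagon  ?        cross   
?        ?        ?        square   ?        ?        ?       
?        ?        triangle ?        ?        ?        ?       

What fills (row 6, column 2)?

Row 1, column 3: row 1 has {cross, hexagon, triangle, star} and column 3 has {circle, cross, triangle, square}, leaving only diamond.
Row 5, column 1: row 5 has {cross, hexagon, diamond, triangle, square} and column 1 has {square, star}, leaving only circle.
Row 5, column 6: row 5 has {circle, cross, hexagon, diamond, triangle, square} and column 6 has {triangle}, leaving only star.
Row 6, column 2 is narrowed to {circle, cross, triangle}.
If it were circle, then row 7, column 2 would be left with no valid symbol.
If it were cross, propagating the remaining blanks reaches a contradiction.
So row 6, column 2 must be triangle.

triangle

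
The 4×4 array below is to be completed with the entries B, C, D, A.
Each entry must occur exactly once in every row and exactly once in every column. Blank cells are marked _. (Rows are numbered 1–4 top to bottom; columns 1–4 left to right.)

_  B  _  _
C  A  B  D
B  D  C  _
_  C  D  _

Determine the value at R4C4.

B

Row 1, column 3: row 1 has {B} and column 3 has {B, C, D}, leaving only A.
Row 1, column 1: row 1 has {B, A} and column 1 has {B, C}, leaving only D.
Row 1, column 4: row 1 has {B, D, A} and column 4 has {D}, leaving only C.
Row 3, column 4: row 3 has {B, C, D} and column 4 has {C, D}, leaving only A.
Row 4 already has {C, D} and column 4 already has {C, D, A}, so row 4, column 4 must be B.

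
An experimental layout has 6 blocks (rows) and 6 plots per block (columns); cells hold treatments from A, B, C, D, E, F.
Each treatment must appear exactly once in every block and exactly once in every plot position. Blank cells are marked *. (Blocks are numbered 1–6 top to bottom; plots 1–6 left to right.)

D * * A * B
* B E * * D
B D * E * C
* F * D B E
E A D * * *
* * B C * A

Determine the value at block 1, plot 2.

C

Block 2, plot 4: block 2 has {B, D, E} and plot 4 has {A, C, D, E}, leaving only F.
Block 5, plot 4: block 5 has {A, D, E} and plot 4 has {A, C, D, E, F}, leaving only B.
Block 5, plot 6: block 5 has {A, B, D, E} and plot 6 has {A, B, C, D, E}, leaving only F.
Block 5, plot 5: block 5 has {A, B, D, E, F} and plot 5 has {B}, leaving only C.
Block 2, plot 5: block 2 has {B, D, E, F} and plot 5 has {B, C}, leaving only A.
Block 2, plot 1: block 2 has {A, B, D, E, F} and plot 1 has {B, D, E}, leaving only C.
Block 3, plot 5: block 3 has {B, C, D, E} and plot 5 has {A, B, C}, leaving only F.
Block 1, plot 5: block 1 has {A, B, D} and plot 5 has {A, B, C, F}, leaving only E.
Block 1 already has {A, B, D, E} and plot 2 already has {A, B, D, F}, so block 1, plot 2 must be C.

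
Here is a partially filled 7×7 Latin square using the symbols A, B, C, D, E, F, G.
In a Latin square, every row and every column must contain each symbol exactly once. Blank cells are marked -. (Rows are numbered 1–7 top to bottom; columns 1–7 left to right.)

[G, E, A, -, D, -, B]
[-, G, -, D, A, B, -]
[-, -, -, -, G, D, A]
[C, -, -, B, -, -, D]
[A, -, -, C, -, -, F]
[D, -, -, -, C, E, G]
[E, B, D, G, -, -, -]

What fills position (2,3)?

Row 1, column 4: row 1 has {A, B, D, E, G} and column 4 has {B, C, D, G}, leaving only F.
Row 1, column 6: row 1 has {A, B, D, E, F, G} and column 6 has {B, D, E}, leaving only C.
Row 2, column 1: row 2 has {A, B, D, G} and column 1 has {A, C, D, E, G}, leaving only F.
Row 3, column 1: row 3 has {A, D, G} and column 1 has {A, C, D, E, F, G}, leaving only B.
Row 3, column 4: row 3 has {A, B, D, G} and column 4 has {B, C, D, F, G}, leaving only E.
Row 5, column 2: row 5 has {A, C, F} and column 2 has {B, E, G}, leaving only D.
Row 5, column 6: row 5 has {A, C, D, F} and column 6 has {B, C, D, E}, leaving only G.
Row 6, column 4: row 6 has {C, D, E, G} and column 4 has {B, C, D, E, F, G}, leaving only A.
Row 6, column 2: row 6 has {A, C, D, E, G} and column 2 has {B, D, E, G}, leaving only F.
Row 3, column 2: row 3 has {A, B, D, E, G} and column 2 has {B, D, E, F, G}, leaving only C.
Row 3, column 3: row 3 has {A, B, C, D, E, G} and column 3 has {A, D}, leaving only F.
Row 4, column 2: row 4 has {B, C, D} and column 2 has {B, C, D, E, F, G}, leaving only A.
Row 4, column 6: row 4 has {A, B, C, D} and column 6 has {B, C, D, E, G}, leaving only F.
Row 4, column 5: row 4 has {A, B, C, D, F} and column 5 has {A, C, D, G}, leaving only E.
Row 4, column 3: row 4 has {A, B, C, D, E, F} and column 3 has {A, D, F}, leaving only G.
Row 5, column 5: row 5 has {A, C, D, F, G} and column 5 has {A, C, D, E, G}, leaving only B.
Row 5, column 3: row 5 has {A, B, C, D, F, G} and column 3 has {A, D, F, G}, leaving only E.
Row 2 already has {A, B, D, F, G} and column 3 already has {A, D, E, F, G}, so row 2, column 3 must be C.

C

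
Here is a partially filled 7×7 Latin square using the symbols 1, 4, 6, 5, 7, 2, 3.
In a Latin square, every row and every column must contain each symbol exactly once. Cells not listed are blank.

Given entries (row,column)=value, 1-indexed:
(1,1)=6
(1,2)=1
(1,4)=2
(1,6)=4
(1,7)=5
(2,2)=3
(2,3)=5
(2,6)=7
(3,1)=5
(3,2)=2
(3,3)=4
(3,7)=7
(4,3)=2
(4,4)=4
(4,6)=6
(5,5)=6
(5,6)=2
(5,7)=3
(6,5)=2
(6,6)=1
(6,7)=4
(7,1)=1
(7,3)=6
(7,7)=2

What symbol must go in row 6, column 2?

Row 3, column 6: row 3 has {4, 5, 7, 2} and column 6 has {1, 4, 6, 7, 2}, leaving only 3.
Row 3, column 5: row 3 has {4, 5, 7, 2, 3} and column 5 has {6, 2}, leaving only 1.
Row 2, column 5: row 2 has {5, 7, 3} and column 5 has {1, 6, 2}, leaving only 4.
Row 2, column 1: row 2 has {4, 5, 7, 3} and column 1 has {1, 6, 5}, leaving only 2.
Row 3, column 4: row 3 has {1, 4, 5, 7, 2, 3} and column 4 has {4, 2}, leaving only 6.
Row 2, column 4: row 2 has {4, 5, 7, 2, 3} and column 4 has {4, 6, 2}, leaving only 1.
Row 2, column 7: row 2 has {1, 4, 5, 7, 2, 3} and column 7 has {4, 5, 7, 2, 3}, leaving only 6.
Row 4, column 7: row 4 has {4, 6, 2} and column 7 has {4, 6, 5, 7, 2, 3}, leaving only 1.
Row 7, column 6: row 7 has {1, 6, 2} and column 6 has {1, 4, 6, 7, 2, 3}, leaving only 5.
Row 6, column 2 is narrowed to {6, 5, 7}.
If it were 5, then row 7, column 2 would be left with no valid symbol.
If it were 7, then row 7, column 2 would be left with no valid symbol.
So row 6, column 2 must be 6.

6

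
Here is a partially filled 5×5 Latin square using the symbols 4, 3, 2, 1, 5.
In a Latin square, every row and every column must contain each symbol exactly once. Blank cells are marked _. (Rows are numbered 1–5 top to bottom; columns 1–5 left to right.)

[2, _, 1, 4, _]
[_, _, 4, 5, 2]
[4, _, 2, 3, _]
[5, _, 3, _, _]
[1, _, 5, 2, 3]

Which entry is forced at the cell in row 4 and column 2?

Row 1, column 5: row 1 has {4, 2, 1} and column 5 has {3, 2}, leaving only 5.
Row 1, column 2: row 1 has {4, 2, 1, 5} and column 2 has {}, leaving only 3.
Row 2, column 1: row 2 has {4, 2, 5} and column 1 has {4, 2, 1, 5}, leaving only 3.
Row 2, column 2: row 2 has {4, 3, 2, 5} and column 2 has {3}, leaving only 1.
Row 3, column 2: row 3 has {4, 3, 2} and column 2 has {3, 1}, leaving only 5.
Row 3, column 5: row 3 has {4, 3, 2, 5} and column 5 has {3, 2, 5}, leaving only 1.
Row 4, column 4: row 4 has {3, 5} and column 4 has {4, 3, 2, 5}, leaving only 1.
Row 4, column 5: row 4 has {3, 1, 5} and column 5 has {3, 2, 1, 5}, leaving only 4.
Row 4 already has {4, 3, 1, 5} and column 2 already has {3, 1, 5}, so row 4, column 2 must be 2.

2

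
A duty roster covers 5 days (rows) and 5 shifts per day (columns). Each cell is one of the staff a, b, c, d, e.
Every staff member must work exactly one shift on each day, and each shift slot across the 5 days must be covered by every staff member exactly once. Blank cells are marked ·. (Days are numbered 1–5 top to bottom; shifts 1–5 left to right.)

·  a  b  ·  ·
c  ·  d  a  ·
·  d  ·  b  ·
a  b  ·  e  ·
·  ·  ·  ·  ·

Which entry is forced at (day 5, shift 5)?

a

Day 2, shift 2: day 2 has {a, c, d} and shift 2 has {a, b, d}, leaving only e.
Day 2, shift 5: day 2 has {a, c, d, e} and shift 5 has {}, leaving only b.
Day 3, shift 1: day 3 has {b, d} and shift 1 has {a, c}, leaving only e.
Day 1, shift 1: day 1 has {a, b} and shift 1 has {a, c, e}, leaving only d.
Day 1, shift 4: day 1 has {a, b, d} and shift 4 has {a, b, e}, leaving only c.
Day 1, shift 5: day 1 has {a, b, c, d} and shift 5 has {b}, leaving only e.
Day 4, shift 3: day 4 has {a, b, e} and shift 3 has {b, d}, leaving only c.
Day 3, shift 3: day 3 has {b, d, e} and shift 3 has {b, c, d}, leaving only a.
Day 3, shift 5: day 3 has {a, b, d, e} and shift 5 has {b, e}, leaving only c.
Day 4, shift 5: day 4 has {a, b, c, e} and shift 5 has {b, c, e}, leaving only d.
Day 5 already has {} and shift 5 already has {b, c, d, e}, so day 5, shift 5 must be a.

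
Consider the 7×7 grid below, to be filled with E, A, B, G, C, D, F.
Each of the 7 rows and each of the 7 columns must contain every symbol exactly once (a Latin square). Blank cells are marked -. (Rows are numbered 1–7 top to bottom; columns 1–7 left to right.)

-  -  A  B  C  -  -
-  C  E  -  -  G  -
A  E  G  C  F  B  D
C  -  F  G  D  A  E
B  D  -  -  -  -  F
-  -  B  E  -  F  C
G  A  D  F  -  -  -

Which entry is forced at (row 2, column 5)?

Row 1, column 7: row 1 has {A, B, C} and column 7 has {E, C, D, F}, leaving only G.
Row 1, column 2: row 1 has {A, B, G, C} and column 2 has {E, A, C, D}, leaving only F.
Row 4, column 2: row 4 has {E, A, G, C, D, F} and column 2 has {E, A, C, D, F}, leaving only B.
Row 5, column 3: row 5 has {B, D, F} and column 3 has {E, A, B, G, D, F}, leaving only C.
Row 5, column 4: row 5 has {B, C, D, F} and column 4 has {E, B, G, C, F}, leaving only A.
Row 2, column 4: row 2 has {E, G, C} and column 4 has {E, A, B, G, C, F}, leaving only D.
Row 2, column 1: row 2 has {E, G, C, D} and column 1 has {A, B, G, C}, leaving only F.
Row 5, column 6: row 5 has {A, B, C, D, F} and column 6 has {A, B, G, F}, leaving only E.
Row 1, column 6: row 1 has {A, B, G, C, F} and column 6 has {E, A, B, G, F}, leaving only D.
Row 1, column 1: row 1 has {A, B, G, C, D, F} and column 1 has {A, B, G, C, F}, leaving only E.
Row 5, column 5: row 5 has {E, A, B, C, D, F} and column 5 has {C, D, F}, leaving only G.
Row 6, column 1: row 6 has {E, B, C, F} and column 1 has {E, A, B, G, C, F}, leaving only D.
Row 6, column 2: row 6 has {E, B, C, D, F} and column 2 has {E, A, B, C, D, F}, leaving only G.
Row 6, column 5: row 6 has {E, B, G, C, D, F} and column 5 has {G, C, D, F}, leaving only A.
Row 2 already has {E, G, C, D, F} and column 5 already has {A, G, C, D, F}, so row 2, column 5 must be B.

B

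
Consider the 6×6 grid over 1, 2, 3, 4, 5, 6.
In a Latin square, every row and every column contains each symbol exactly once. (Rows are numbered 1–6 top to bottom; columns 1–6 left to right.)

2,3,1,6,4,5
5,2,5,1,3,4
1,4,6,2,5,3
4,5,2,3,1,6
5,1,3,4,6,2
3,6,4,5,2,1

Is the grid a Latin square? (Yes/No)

Column 1 contains 5 twice (at rows 2 and 5), so it is not a permutation.

No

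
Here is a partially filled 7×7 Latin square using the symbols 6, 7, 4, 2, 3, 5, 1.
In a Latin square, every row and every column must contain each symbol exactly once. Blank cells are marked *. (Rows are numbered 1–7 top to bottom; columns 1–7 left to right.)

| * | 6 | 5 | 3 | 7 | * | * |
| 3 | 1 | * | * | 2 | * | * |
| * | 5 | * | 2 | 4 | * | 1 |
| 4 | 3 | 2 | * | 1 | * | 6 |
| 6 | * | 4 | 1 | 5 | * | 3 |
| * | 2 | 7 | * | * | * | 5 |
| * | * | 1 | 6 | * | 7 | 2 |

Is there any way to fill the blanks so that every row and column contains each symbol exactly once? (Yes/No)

No row or column among the givens repeats a symbol, and propagating forced cells runs into no contradiction.
One valid completion exists (for instance, 2 6 5 3 7 1 4 / 3 1 6 5 2 4 7 / 7 5 3 2 4 6 1 / 4 3 2 7 1 5 6 / 6 7 4 1 5 2 3 / 1 2 7 4 6 3 5 / 5 4 1 6 3 7 2).

Yes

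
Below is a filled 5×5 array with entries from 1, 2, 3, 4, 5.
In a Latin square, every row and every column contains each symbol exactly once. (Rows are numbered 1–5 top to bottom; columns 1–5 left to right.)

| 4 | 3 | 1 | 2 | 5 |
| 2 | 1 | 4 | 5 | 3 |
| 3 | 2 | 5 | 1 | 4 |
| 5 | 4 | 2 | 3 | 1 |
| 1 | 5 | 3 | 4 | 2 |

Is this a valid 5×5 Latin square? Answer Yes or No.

Yes

Each row is a permutation of the 5 symbols, and so is each column.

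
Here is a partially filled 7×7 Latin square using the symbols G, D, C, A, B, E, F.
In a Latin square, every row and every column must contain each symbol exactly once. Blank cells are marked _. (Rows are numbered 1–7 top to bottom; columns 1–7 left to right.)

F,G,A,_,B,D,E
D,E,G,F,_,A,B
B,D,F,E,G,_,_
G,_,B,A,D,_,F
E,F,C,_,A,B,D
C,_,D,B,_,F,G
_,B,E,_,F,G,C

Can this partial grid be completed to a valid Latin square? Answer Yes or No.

No row or column among the givens repeats a symbol, and propagating forced cells runs into no contradiction.
One valid completion exists (for instance, F G A C B D E / D E G F C A B / B D F E G C A / G C B A D E F / E F C G A B D / C A D B E F G / A B E D F G C).

Yes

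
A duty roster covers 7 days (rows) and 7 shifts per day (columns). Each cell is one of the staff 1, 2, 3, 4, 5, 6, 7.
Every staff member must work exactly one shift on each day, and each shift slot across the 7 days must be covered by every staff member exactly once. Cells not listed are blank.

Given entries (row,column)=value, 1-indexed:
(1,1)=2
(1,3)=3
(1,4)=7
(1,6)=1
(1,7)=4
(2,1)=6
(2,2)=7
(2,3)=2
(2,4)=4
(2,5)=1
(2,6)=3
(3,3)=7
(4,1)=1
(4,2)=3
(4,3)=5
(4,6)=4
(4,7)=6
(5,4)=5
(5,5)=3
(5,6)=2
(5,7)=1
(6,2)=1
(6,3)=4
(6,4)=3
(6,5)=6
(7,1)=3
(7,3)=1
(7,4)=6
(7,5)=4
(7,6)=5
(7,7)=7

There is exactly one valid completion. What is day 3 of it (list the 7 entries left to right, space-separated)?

Day 3, shift 6: day 3 has {7} and shift 6 has {1, 2, 3, 4, 5}, leaving only 6.
Day 1, shift 5: day 1 has {1, 2, 3, 4, 7} and shift 5 has {1, 3, 4, 6}, leaving only 5.
Day 3, shift 5: day 3 has {6, 7} and shift 5 has {1, 3, 4, 5, 6}, leaving only 2.
Day 3, shift 4: day 3 has {2, 6, 7} and shift 4 has {3, 4, 5, 6, 7}, leaving only 1.
Day 1, shift 2: day 1 has {1, 2, 3, 4, 5, 7} and shift 2 has {1, 3, 7}, leaving only 6.
Day 2, shift 7: day 2 has {1, 2, 3, 4, 6, 7} and shift 7 has {1, 4, 6, 7}, leaving only 5.
Day 3, shift 7: day 3 has {1, 2, 6, 7} and shift 7 has {1, 4, 5, 6, 7}, leaving only 3.
Day 4, shift 4: day 4 has {1, 3, 4, 5, 6} and shift 4 has {1, 3, 4, 5, 6, 7}, leaving only 2.
Day 4, shift 5: day 4 has {1, 2, 3, 4, 5, 6} and shift 5 has {1, 2, 3, 4, 5, 6}, leaving only 7.
Day 5, shift 2: day 5 has {1, 2, 3, 5} and shift 2 has {1, 3, 6, 7}, leaving only 4.
Day 3, shift 2: day 3 has {1, 2, 3, 6, 7} and shift 2 has {1, 3, 4, 6, 7}, leaving only 5.
Day 3, shift 1: day 3 has {1, 2, 3, 5, 6, 7} and shift 1 has {1, 2, 3, 6}, leaving only 4.
So day 3 reads: 4 5 7 1 2 6 3.

4 5 7 1 2 6 3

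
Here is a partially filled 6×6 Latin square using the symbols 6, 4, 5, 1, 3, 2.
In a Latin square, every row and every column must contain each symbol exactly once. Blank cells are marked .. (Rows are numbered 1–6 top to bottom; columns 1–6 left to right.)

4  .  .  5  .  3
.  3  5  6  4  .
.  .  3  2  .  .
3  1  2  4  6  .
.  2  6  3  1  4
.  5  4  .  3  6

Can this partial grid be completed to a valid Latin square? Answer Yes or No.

No row or column among the givens repeats a symbol, and propagating forced cells runs into no contradiction.
One valid completion exists (for instance, 4 6 1 5 2 3 / 1 3 5 6 4 2 / 6 4 3 2 5 1 / 3 1 2 4 6 5 / 5 2 6 3 1 4 / 2 5 4 1 3 6).

Yes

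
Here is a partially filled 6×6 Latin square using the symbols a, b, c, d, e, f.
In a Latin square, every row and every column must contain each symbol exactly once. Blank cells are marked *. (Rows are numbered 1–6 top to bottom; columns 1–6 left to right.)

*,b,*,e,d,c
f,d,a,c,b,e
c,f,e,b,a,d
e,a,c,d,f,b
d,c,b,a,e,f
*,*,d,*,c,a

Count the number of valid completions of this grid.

1

Row 1, column 1: eliminating its row and column leaves {a}.
Row 1, column 3: eliminating its row and column leaves {f}.
Row 6, column 1: eliminating its row and column leaves {b}.
Row 6, column 2: eliminating its row and column leaves {e}.
Row 6, column 4: eliminating its row and column leaves {f}.
Only one assignment across all blanks avoids any row or column repeat, giving 1 completion.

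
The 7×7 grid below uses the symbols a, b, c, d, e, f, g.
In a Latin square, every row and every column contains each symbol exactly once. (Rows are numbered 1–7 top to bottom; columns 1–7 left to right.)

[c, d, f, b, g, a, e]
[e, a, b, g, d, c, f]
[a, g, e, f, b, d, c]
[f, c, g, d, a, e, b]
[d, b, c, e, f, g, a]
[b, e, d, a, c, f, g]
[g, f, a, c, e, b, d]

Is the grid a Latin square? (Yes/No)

Each row is a permutation of the 7 symbols, and so is each column.

Yes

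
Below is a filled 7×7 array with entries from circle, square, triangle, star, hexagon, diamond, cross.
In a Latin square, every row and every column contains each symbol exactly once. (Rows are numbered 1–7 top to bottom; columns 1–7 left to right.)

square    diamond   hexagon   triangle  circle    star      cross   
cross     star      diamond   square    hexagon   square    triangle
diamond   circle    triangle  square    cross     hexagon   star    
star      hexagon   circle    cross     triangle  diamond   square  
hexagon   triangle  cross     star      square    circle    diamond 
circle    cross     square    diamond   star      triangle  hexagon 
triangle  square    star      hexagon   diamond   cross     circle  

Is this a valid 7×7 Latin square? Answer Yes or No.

No

Row 2 contains square twice (at columns 4 and 6), so it is not a permutation.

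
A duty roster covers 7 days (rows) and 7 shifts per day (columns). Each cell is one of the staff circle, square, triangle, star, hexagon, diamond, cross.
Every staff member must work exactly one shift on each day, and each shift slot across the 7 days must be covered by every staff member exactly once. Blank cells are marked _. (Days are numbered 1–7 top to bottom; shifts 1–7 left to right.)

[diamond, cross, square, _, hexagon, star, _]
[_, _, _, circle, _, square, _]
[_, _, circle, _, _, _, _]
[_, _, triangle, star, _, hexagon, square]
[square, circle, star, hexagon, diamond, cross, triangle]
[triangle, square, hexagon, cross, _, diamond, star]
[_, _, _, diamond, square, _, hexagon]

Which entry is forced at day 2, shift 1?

hexagon

Day 1, shift 4: day 1 has {square, star, hexagon, diamond, cross} and shift 4 has {circle, star, hexagon, diamond, cross}, leaving only triangle.
Day 1, shift 7: day 1 has {square, triangle, star, hexagon, diamond, cross} and shift 7 has {square, triangle, star, hexagon}, leaving only circle.
Day 3, shift 4: day 3 has {circle} and shift 4 has {circle, triangle, star, hexagon, diamond, cross}, leaving only square.
Day 3, shift 6: day 3 has {circle, square} and shift 6 has {square, star, hexagon, diamond, cross}, leaving only triangle.
Day 4, shift 2: day 4 has {square, triangle, star, hexagon} and shift 2 has {circle, square, cross}, leaving only diamond.
Day 6, shift 5: day 6 has {square, triangle, star, hexagon, diamond, cross} and shift 5 has {square, hexagon, diamond}, leaving only circle.
Day 4, shift 5: day 4 has {square, triangle, star, hexagon, diamond} and shift 5 has {circle, square, hexagon, diamond}, leaving only cross.
Day 3, shift 5: day 3 has {circle, square, triangle} and shift 5 has {circle, square, hexagon, diamond, cross}, leaving only star.
Day 2, shift 5: day 2 has {circle, square} and shift 5 has {circle, square, star, hexagon, diamond, cross}, leaving only triangle.
Day 3, shift 2: day 3 has {circle, square, triangle, star} and shift 2 has {circle, square, diamond, cross}, leaving only hexagon.
Day 2, shift 2: day 2 has {circle, square, triangle} and shift 2 has {circle, square, hexagon, diamond, cross}, leaving only star.
Day 3, shift 1: day 3 has {circle, square, triangle, star, hexagon} and shift 1 has {square, triangle, diamond}, leaving only cross.
Day 2 already has {circle, square, triangle, star} and shift 1 already has {square, triangle, diamond, cross}, so day 2, shift 1 must be hexagon.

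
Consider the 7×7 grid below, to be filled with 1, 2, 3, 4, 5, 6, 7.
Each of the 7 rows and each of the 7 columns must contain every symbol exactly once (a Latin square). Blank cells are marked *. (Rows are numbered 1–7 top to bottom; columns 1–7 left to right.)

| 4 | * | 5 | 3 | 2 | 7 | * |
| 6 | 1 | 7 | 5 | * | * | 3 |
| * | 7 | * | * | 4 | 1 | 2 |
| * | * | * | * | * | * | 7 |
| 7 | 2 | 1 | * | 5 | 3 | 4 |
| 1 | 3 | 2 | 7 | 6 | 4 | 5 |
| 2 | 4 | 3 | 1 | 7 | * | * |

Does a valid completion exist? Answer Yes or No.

Row 2, column 5: row 2 together with column 5 already contain {1, 2, 3, 4, 5, 6, 7} — every symbol — so nothing can go there. The grid has no valid completion.

No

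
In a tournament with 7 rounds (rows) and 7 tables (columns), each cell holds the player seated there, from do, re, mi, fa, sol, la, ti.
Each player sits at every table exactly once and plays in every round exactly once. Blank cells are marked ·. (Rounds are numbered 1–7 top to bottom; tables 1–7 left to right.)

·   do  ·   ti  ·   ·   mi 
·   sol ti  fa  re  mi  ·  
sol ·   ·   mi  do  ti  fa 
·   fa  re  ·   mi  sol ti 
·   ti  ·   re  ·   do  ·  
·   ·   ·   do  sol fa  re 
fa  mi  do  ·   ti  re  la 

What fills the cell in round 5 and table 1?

Round 1, table 6: round 1 has {do, mi, ti} and table 6 has {do, re, mi, fa, sol, ti}, leaving only la.
Round 1, table 1: round 1 has {do, mi, la, ti} and table 1 has {fa, sol}, leaving only re.
Round 1, table 5: round 1 has {do, re, mi, la, ti} and table 5 has {do, re, mi, sol, ti}, leaving only fa.
Round 1, table 3: round 1 has {do, re, mi, fa, la, ti} and table 3 has {do, re, ti}, leaving only sol.
Round 2, table 7: round 2 has {re, mi, fa, sol, ti} and table 7 has {re, mi, fa, la, ti}, leaving only do.
Round 2, table 1: round 2 has {do, re, mi, fa, sol, ti} and table 1 has {re, fa, sol}, leaving only la.
Round 5 already has {do, re, ti} and table 1 already has {re, fa, sol, la}, so round 5, table 1 must be mi.

mi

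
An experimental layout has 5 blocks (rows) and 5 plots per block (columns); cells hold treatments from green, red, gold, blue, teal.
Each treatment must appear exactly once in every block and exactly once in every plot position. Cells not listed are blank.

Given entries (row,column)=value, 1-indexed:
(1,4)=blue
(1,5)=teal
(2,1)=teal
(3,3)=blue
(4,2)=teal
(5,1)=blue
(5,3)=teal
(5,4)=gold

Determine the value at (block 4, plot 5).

Block 4, plot 5 is narrowed to {green, red, gold, blue}.
If it were green, then block 4, plot 3 would be left with no valid symbol.
If it were red, then block 4, plot 3 would be left with no valid symbol.
If it were gold, propagating the remaining blanks reaches a contradiction.
So block 4, plot 5 must be blue.

blue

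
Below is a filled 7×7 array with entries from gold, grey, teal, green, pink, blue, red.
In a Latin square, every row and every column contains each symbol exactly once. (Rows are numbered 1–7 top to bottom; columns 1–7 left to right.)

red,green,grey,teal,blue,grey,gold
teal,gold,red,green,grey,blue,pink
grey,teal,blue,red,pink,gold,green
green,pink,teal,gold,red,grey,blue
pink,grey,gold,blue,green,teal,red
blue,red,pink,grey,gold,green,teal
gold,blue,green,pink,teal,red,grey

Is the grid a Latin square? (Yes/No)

Row 1 contains grey twice (at columns 3 and 6), so it is not a permutation.

No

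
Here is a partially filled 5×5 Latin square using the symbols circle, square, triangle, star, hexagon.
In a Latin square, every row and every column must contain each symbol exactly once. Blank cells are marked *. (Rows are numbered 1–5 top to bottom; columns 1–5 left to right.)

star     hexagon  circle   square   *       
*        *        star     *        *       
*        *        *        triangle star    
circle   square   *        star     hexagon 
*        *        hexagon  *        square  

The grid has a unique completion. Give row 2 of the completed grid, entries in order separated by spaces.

Row 1, column 5: row 1 has {circle, square, star, hexagon} and column 5 has {square, star, hexagon}, leaving only triangle.
Row 2, column 5: row 2 has {star} and column 5 has {square, triangle, star, hexagon}, leaving only circle.
Row 2, column 2: row 2 has {circle, star} and column 2 has {square, hexagon}, leaving only triangle.
Row 2, column 4: row 2 has {circle, triangle, star} and column 4 has {square, triangle, star}, leaving only hexagon.
Row 2, column 1: row 2 has {circle, triangle, star, hexagon} and column 1 has {circle, star}, leaving only square.
So row 2 reads: square triangle star hexagon circle.

square triangle star hexagon circle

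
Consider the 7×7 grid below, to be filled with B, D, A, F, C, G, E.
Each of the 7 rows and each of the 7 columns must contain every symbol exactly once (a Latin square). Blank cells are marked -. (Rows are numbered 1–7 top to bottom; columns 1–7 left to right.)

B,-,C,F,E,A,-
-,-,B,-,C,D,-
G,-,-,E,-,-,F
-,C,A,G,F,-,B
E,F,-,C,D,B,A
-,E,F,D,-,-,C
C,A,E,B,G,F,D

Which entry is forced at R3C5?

A

Row 1, column 7: row 1 has {B, A, F, C, E} and column 7 has {B, D, A, F, C}, leaving only G.
Row 1, column 2: row 1 has {B, A, F, C, G, E} and column 2 has {A, F, C, E}, leaving only D.
Row 2, column 2: row 2 has {B, D, C} and column 2 has {D, A, F, C, E}, leaving only G.
Row 2, column 4: row 2 has {B, D, C, G} and column 4 has {B, D, F, C, G, E}, leaving only A.
Row 2, column 1: row 2 has {B, D, A, C, G} and column 1 has {B, C, G, E}, leaving only F.
Row 2, column 7: row 2 has {B, D, A, F, C, G} and column 7 has {B, D, A, F, C, G}, leaving only E.
Row 3, column 2: row 3 has {F, G, E} and column 2 has {D, A, F, C, G, E}, leaving only B.
Row 3 already has {B, F, G, E} and column 5 already has {D, F, C, G, E}, so row 3, column 5 must be A.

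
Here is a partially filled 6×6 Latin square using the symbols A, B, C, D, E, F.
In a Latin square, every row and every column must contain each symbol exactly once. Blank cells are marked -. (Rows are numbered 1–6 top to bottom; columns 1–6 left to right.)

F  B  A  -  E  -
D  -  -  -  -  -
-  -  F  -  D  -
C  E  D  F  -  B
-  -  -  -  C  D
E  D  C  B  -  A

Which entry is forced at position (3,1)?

B

Row 1, column 6: row 1 has {A, B, E, F} and column 6 has {A, B, D}, leaving only C.
Row 1, column 4: row 1 has {A, B, C, E, F} and column 4 has {B, F}, leaving only D.
Row 3, column 6: row 3 has {D, F} and column 6 has {A, B, C, D}, leaving only E.
Row 2, column 6: row 2 has {D} and column 6 has {A, B, C, D, E}, leaving only F.
Row 4, column 5: row 4 has {B, C, D, E, F} and column 5 has {C, D, E}, leaving only A.
Row 2, column 5: row 2 has {D, F} and column 5 has {A, C, D, E}, leaving only B.
Row 2, column 3: row 2 has {B, D, F} and column 3 has {A, C, D, F}, leaving only E.
Row 5, column 3: row 5 has {C, D} and column 3 has {A, C, D, E, F}, leaving only B.
Row 5, column 1: row 5 has {B, C, D} and column 1 has {C, D, E, F}, leaving only A.
Row 3 already has {D, E, F} and column 1 already has {A, C, D, E, F}, so row 3, column 1 must be B.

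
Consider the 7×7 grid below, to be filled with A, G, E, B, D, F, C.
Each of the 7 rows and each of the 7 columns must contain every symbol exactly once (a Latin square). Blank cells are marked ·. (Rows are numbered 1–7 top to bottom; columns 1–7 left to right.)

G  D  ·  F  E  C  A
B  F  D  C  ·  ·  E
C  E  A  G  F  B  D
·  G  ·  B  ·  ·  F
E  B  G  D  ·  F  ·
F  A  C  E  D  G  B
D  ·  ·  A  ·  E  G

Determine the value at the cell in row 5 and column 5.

Row 1, column 3: row 1 has {A, G, E, D, F, C} and column 3 has {A, G, D, C}, leaving only B.
Row 2, column 6: row 2 has {E, B, D, F, C} and column 6 has {G, E, B, F, C}, leaving only A.
Row 2, column 5: row 2 has {A, E, B, D, F, C} and column 5 has {E, D, F}, leaving only G.
Row 4, column 1: row 4 has {G, B, F} and column 1 has {G, E, B, D, F, C}, leaving only A.
Row 4, column 3: row 4 has {A, G, B, F} and column 3 has {A, G, B, D, C}, leaving only E.
Row 4, column 5: row 4 has {A, G, E, B, F} and column 5 has {G, E, D, F}, leaving only C.
Row 5 already has {G, E, B, D, F} and column 5 already has {G, E, D, F, C}, so row 5, column 5 must be A.

A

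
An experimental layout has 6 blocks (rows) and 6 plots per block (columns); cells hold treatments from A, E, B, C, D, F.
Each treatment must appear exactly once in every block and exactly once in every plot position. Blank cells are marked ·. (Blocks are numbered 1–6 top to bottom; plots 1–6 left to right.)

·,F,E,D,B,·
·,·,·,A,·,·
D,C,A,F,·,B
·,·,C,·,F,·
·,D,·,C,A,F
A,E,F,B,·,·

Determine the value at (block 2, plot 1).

Block 1, plot 1: block 1 has {E, B, D, F} and plot 1 has {A, D}, leaving only C.
Block 1, plot 6: block 1 has {E, B, C, D, F} and plot 6 has {B, F}, leaving only A.
Block 2, plot 2: block 2 has {A} and plot 2 has {E, C, D, F}, leaving only B.
Block 2, plot 3: block 2 has {A, B} and plot 3 has {A, E, C, F}, leaving only D.
Block 3, plot 5: block 3 has {A, B, C, D, F} and plot 5 has {A, B, F}, leaving only E.
Block 2, plot 5: block 2 has {A, B, D} and plot 5 has {A, E, B, F}, leaving only C.
Block 2, plot 6: block 2 has {A, B, C, D} and plot 6 has {A, B, F}, leaving only E.
Block 2 already has {A, E, B, C, D} and plot 1 already has {A, C, D}, so block 2, plot 1 must be F.

F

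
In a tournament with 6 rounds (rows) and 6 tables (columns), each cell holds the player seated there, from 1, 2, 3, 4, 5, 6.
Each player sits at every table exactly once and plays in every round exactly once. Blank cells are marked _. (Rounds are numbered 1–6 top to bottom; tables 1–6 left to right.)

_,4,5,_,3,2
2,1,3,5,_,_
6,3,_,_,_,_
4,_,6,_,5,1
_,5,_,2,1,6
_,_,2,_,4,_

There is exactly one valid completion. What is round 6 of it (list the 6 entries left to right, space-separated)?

Round 6, table 2: round 6 has {2, 4} and table 2 has {1, 3, 4, 5}, leaving only 6.
Round 1, table 1: round 1 has {2, 3, 4, 5} and table 1 has {2, 4, 6}, leaving only 1.
Round 1, table 4: round 1 has {1, 2, 3, 4, 5} and table 4 has {2, 5}, leaving only 6.
Round 2, table 5: round 2 has {1, 2, 3, 5} and table 5 has {1, 3, 4, 5}, leaving only 6.
Round 2, table 6: round 2 has {1, 2, 3, 5, 6} and table 6 has {1, 2, 6}, leaving only 4.
Round 3, table 5: round 3 has {3, 6} and table 5 has {1, 3, 4, 5, 6}, leaving only 2.
Round 3, table 6: round 3 has {2, 3, 6} and table 6 has {1, 2, 4, 6}, leaving only 5.
Round 6, table 6: round 6 has {2, 4, 6} and table 6 has {1, 2, 4, 5, 6}, leaving only 3.
Round 6, table 1: round 6 has {2, 3, 4, 6} and table 1 has {1, 2, 4, 6}, leaving only 5.
Round 6, table 4: round 6 has {2, 3, 4, 5, 6} and table 4 has {2, 5, 6}, leaving only 1.
So round 6 reads: 5 6 2 1 4 3.

5 6 2 1 4 3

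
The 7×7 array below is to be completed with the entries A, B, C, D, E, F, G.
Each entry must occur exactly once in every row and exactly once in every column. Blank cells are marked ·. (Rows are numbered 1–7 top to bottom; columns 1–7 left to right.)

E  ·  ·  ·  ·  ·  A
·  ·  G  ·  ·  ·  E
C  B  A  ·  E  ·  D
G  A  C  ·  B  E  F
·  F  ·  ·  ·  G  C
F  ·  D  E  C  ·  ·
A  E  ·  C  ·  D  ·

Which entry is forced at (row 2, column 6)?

B

Row 3, column 6: row 3 has {A, B, C, D, E} and column 6 has {D, E, G}, leaving only F.
Row 3, column 4: row 3 has {A, B, C, D, E, F} and column 4 has {C, E}, leaving only G.
Row 4, column 4: row 4 has {A, B, C, E, F, G} and column 4 has {C, E, G}, leaving only D.
Row 6, column 2: row 6 has {C, D, E, F} and column 2 has {A, B, E, F}, leaving only G.
Row 6, column 7: row 6 has {C, D, E, F, G} and column 7 has {A, C, D, E, F}, leaving only B.
Row 6, column 6: row 6 has {B, C, D, E, F, G} and column 6 has {D, E, F, G}, leaving only A.
Row 7, column 7: row 7 has {A, C, D, E} and column 7 has {A, B, C, D, E, F}, leaving only G.
Row 7, column 5: row 7 has {A, C, D, E, G} and column 5 has {B, C, E}, leaving only F.
Row 7, column 3: row 7 has {A, C, D, E, F, G} and column 3 has {A, C, D, G}, leaving only B.
Row 1, column 3: row 1 has {A, E} and column 3 has {A, B, C, D, G}, leaving only F.
Row 1, column 4: row 1 has {A, E, F} and column 4 has {C, D, E, G}, leaving only B.
Row 1, column 6: row 1 has {A, B, E, F} and column 6 has {A, D, E, F, G}, leaving only C.
Row 2 already has {E, G} and column 6 already has {A, C, D, E, F, G}, so row 2, column 6 must be B.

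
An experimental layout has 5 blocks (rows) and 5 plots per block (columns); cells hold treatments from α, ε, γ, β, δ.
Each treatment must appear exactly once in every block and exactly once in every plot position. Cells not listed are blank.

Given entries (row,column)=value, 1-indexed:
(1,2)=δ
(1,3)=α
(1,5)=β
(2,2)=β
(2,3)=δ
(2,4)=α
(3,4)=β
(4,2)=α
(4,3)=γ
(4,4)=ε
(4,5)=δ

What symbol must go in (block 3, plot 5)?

α

Block 1, plot 4: block 1 has {α, β, δ} and plot 4 has {α, ε, β}, leaving only γ.
Block 1, plot 1: block 1 has {α, γ, β, δ} and plot 1 has {}, leaving only ε.
Block 2, plot 1: block 2 has {α, β, δ} and plot 1 has {ε}, leaving only γ.
Block 2, plot 5: block 2 has {α, γ, β, δ} and plot 5 has {β, δ}, leaving only ε.
Block 3, plot 3: block 3 has {β} and plot 3 has {α, γ, δ}, leaving only ε.
Block 3, plot 2: block 3 has {ε, β} and plot 2 has {α, β, δ}, leaving only γ.
Block 3 already has {ε, γ, β} and plot 5 already has {ε, β, δ}, so block 3, plot 5 must be α.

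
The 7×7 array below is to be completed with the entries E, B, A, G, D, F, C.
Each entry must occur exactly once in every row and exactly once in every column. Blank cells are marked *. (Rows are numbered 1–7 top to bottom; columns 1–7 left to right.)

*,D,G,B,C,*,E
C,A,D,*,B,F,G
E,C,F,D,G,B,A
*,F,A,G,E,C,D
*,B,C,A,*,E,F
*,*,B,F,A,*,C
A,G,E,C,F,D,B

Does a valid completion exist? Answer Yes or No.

Yes

No row or column among the givens repeats a symbol, and propagating forced cells runs into no contradiction.
One valid completion exists (for instance, F D G B C A E / C A D E B F G / E C F D G B A / B F A G E C D / G B C A D E F / D E B F A G C / A G E C F D B).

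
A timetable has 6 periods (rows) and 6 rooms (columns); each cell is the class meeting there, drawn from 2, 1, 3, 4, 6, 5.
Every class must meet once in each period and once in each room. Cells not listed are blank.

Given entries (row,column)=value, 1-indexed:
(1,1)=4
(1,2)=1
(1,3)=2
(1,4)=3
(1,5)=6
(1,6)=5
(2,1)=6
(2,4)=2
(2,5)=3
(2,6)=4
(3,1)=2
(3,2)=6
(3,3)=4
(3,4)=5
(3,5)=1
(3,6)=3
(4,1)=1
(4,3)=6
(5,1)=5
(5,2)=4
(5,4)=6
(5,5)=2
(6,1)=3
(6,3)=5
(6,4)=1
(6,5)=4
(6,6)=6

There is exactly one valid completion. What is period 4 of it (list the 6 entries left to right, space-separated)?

1 3 6 4 5 2

Period 4, room 4: period 4 has {1, 6} and room 4 has {2, 1, 3, 6, 5}, leaving only 4.
Period 4, room 5: period 4 has {1, 4, 6} and room 5 has {2, 1, 3, 4, 6}, leaving only 5.
Period 4, room 6: period 4 has {1, 4, 6, 5} and room 6 has {3, 4, 6, 5}, leaving only 2.
Period 4, room 2: period 4 has {2, 1, 4, 6, 5} and room 2 has {1, 4, 6}, leaving only 3.
So period 4 reads: 1 3 6 4 5 2.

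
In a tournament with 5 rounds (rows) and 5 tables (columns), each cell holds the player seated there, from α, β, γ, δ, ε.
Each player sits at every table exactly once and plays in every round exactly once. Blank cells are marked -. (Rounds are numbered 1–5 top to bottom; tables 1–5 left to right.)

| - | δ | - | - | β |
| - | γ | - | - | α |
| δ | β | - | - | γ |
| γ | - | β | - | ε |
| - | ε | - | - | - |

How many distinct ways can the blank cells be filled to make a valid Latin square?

Round 1, table 1: eliminating its round and table leaves {α, ε}.
Round 1, table 3: eliminating its round and table leaves {α, γ, ε}.
Round 1, table 4: eliminating its round and table leaves {α, γ, ε}.
Round 2, table 1: eliminating its round and table leaves {β, ε}.
Round 2, table 3: eliminating its round and table leaves {δ, ε}.
Round 2, table 4: eliminating its round and table leaves {β, δ, ε}.
Round 3, table 3: eliminating its round and table leaves {α, ε}.
Round 3, table 4: eliminating its round and table leaves {α, ε}.
Round 4, table 2: eliminating its round and table leaves {α}.
Round 4, table 4: eliminating its round and table leaves {α, δ}.
Round 5, table 1: eliminating its round and table leaves {α, β}.
Round 5, table 3: eliminating its round and table leaves {α, γ, δ}.
Round 5, table 4: eliminating its round and table leaves {α, β, γ, δ}.
Round 5, table 5: eliminating its round and table leaves {δ}.
Enumerating the assignments across these blanks that avoid any round or table repeat gives 3 completions.

3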